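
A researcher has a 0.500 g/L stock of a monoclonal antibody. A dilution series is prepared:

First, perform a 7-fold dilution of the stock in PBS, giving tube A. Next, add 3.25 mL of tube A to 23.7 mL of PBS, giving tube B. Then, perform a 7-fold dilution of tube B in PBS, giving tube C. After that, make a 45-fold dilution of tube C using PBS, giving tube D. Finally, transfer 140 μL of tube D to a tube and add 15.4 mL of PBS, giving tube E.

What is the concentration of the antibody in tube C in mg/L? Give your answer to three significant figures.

1.23 mg/L

Step 1: 7-fold → factor 7
Step 2: 3.25 mL + 23.7 mL = 26.95 mL total → factor 26.95/3.25 = 8.2923
Step 3: 7-fold → factor 7
Dilution factor through tube C = 7 × 8.2923 × 7 = 406.32
[tube C] = 0.500 g/L / 406.32 = 0.001231 g/L = 1.23 mg/L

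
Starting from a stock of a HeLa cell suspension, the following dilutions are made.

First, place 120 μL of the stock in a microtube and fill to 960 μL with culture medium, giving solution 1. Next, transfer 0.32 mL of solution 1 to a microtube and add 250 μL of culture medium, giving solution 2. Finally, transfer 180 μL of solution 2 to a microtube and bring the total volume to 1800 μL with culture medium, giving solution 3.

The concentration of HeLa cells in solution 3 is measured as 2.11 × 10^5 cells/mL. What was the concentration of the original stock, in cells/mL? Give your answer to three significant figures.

3.01 × 10^7 cells/mL

Step 1: 120 μL brought to 960 μL → factor 960/120 = 8
Step 2: 0.32 mL + 250 μL = 0.57 mL total → factor 0.57/0.32 = 1.7812
Step 3: 180 μL brought to 1800 μL → factor 1800/180 = 10
Overall dilution factor = 8 × 1.7812 × 10 = 142.5
Stock = 2.11 × 10^5 cells/mL × 142.5 = 3.01 × 10^7 cells/mL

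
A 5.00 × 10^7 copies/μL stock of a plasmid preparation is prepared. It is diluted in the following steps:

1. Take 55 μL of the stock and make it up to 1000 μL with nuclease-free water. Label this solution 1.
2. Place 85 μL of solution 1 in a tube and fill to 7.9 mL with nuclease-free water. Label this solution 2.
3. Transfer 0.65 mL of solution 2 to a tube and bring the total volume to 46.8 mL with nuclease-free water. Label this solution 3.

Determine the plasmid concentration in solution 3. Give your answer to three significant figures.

411 copies/μL

Step 1: 55 μL brought to 1000 μL → factor 1000/55 = 18.182
Step 2: 85 μL brought to 7.9 mL → factor 7900/85 = 92.941
Step 3: 0.65 mL brought to 46.8 mL → factor 46.8/0.65 = 72
Overall dilution factor = 18.182 × 92.941 × 72 = 1.2167 × 10^5
Final = 5.00 × 10^7 copies/μL / 1.2167 × 10^5 = 411 copies/μL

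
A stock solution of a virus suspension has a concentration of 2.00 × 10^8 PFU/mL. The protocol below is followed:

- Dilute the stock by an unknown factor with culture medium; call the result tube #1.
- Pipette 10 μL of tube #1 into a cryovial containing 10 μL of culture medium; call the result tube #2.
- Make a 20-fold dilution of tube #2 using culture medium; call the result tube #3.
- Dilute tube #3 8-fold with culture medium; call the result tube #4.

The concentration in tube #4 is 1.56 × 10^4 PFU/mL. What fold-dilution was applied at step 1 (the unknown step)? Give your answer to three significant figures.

Step 1: unknown factor x
Step 2: 10 μL + 10 μL = 20 μL total → factor 20/10 = 2
Step 3: 20-fold → factor 20
Step 4: 8-fold → factor 8
Product of known-step factors = 320
Overall factor = 2.00 × 10^8 PFU/mL / (1.56 × 10^4 PFU/mL) = 12821
x = 12821 / 320 = 40.1

40.1-fold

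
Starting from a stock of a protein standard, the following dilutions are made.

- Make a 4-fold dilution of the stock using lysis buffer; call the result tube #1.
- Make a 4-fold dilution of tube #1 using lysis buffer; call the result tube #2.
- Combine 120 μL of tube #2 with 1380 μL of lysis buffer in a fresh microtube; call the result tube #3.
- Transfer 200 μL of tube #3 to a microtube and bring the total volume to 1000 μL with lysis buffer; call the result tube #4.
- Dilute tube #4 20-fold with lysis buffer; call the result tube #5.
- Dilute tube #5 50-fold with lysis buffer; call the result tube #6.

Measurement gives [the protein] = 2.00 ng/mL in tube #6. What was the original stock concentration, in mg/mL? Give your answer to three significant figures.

Step 1: 4-fold → factor 4
Step 2: 4-fold → factor 4
Step 3: 120 μL + 1380 μL = 1500 μL total → factor 1500/120 = 12.5
Step 4: 200 μL brought to 1000 μL → factor 1000/200 = 5
Step 5: 20-fold → factor 20
Step 6: 50-fold → factor 50
Overall dilution factor = 4 × 4 × 12.5 × 5 × 20 × 50 = 1 × 10^6
Stock = 2.00 ng/mL × 1 × 10^6 = 2.000 × 10^6 ng/mL = 2.00 mg/mL

2.00 mg/mL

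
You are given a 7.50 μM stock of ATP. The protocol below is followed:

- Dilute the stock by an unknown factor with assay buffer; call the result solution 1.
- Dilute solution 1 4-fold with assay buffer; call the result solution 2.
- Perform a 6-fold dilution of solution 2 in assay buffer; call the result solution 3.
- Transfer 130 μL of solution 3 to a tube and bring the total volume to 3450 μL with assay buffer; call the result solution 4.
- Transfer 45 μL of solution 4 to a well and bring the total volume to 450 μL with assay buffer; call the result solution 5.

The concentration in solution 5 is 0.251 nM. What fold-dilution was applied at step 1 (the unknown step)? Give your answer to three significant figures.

Step 1: unknown factor x
Step 2: 4-fold → factor 4
Step 3: 6-fold → factor 6
Step 4: 130 μL brought to 3450 μL → factor 3450/130 = 26.538
Step 5: 45 μL brought to 450 μL → factor 450/45 = 10
Product of known-step factors = 6369.2
Overall factor = 7.50 μM / (0.251 nM) = 29880
x = 29880 / 6369.2 = 4.69

4.69-fold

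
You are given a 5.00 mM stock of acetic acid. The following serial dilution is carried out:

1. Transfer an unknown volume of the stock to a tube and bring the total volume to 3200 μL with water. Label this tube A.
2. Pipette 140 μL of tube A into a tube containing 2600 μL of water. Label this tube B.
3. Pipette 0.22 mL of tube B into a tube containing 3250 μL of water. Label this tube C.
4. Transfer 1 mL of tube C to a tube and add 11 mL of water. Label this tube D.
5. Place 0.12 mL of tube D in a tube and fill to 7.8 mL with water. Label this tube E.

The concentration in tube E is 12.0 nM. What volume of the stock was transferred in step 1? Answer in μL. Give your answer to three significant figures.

1.85 × 10^3 μL

Step 1: v brought to 3200 μL → factor = 3200 μL/v
Step 2: 140 μL + 2600 μL = 2740 μL total → factor 2740/140 = 19.571
Step 3: 0.22 mL + 3250 μL = 3.47 mL total → factor 3.47/0.22 = 15.773
Step 4: 1 mL + 11 mL = 12 mL total → factor 12/1 = 12
Step 5: 0.12 mL brought to 7.8 mL → factor 7.8/0.12 = 65
Product of known-step factors = 2.4078 × 10^5
Overall factor = 5.00 mM / (12.0 nM) = 4.1667 × 10^5
Step-1 factor = 4.1667 × 10^5 / 2.4078 × 10^5 = 1.7305
v = 3200 μL / 1.7305 = 1.85 × 10^3 μL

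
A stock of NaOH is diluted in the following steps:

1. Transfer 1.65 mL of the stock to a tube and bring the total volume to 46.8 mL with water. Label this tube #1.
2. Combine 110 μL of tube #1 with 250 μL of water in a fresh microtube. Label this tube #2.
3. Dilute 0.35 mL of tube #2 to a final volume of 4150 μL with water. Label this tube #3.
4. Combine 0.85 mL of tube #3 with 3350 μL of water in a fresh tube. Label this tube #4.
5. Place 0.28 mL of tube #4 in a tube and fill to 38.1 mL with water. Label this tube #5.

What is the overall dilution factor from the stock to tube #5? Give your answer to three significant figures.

7.40 × 10^5

Step 1: 1.65 mL brought to 46.8 mL → factor 46.8/1.65 = 28.364
Step 2: 110 μL + 250 μL = 360 μL total → factor 360/110 = 3.2727
Step 3: 0.35 mL brought to 4150 μL → factor 4.15/0.35 = 11.857
Step 4: 0.85 mL + 3350 μL = 4.2 mL total → factor 4.2/0.85 = 4.9412
Step 5: 0.28 mL brought to 38.1 mL → factor 38.1/0.28 = 136.07
Overall dilution factor = 28.364 × 3.2727 × 11.857 × 4.9412 × 136.07 = 7.4003 × 10^5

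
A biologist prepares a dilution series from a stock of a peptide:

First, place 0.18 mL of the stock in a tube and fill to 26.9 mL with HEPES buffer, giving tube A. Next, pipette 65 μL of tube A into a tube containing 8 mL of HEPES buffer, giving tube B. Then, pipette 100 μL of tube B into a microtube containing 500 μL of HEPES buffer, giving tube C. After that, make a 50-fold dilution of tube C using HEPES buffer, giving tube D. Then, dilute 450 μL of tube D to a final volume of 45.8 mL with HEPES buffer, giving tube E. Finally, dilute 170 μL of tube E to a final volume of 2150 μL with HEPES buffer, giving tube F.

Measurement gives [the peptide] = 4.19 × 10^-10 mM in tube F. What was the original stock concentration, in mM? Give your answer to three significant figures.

3.00 mM

Step 1: 0.18 mL brought to 26.9 mL → factor 26.9/0.18 = 149.44
Step 2: 65 μL + 8 mL = 8065 μL total → factor 8065/65 = 124.08
Step 3: 100 μL + 500 μL = 600 μL total → factor 600/100 = 6
Step 4: 50-fold → factor 50
Step 5: 450 μL brought to 45.8 mL → factor 45800/450 = 101.78
Step 6: 170 μL brought to 2150 μL → factor 2150/170 = 12.647
Overall dilution factor = 149.44 × 124.08 × 6 × 50 × 101.78 × 12.647 = 7.1604 × 10^9
Stock = 4.19 × 10^-10 mM × 7.1604 × 10^9 = 3.00 mM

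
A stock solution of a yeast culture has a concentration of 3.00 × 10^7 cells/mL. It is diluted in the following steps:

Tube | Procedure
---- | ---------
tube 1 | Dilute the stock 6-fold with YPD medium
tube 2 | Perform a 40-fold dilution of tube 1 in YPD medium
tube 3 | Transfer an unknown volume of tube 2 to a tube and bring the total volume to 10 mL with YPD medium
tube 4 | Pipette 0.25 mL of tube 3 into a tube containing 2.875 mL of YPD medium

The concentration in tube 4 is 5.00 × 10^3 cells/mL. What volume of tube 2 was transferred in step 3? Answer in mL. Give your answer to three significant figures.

5.00 mL

Step 1: 6-fold → factor 6
Step 2: 40-fold → factor 40
Step 3: v brought to 10 mL → factor = 10 mL/v
Step 4: 0.25 mL + 2.875 mL = 3.125 mL total → factor 3.125/0.25 = 12.5
Product of known-step factors = 3000
Overall factor = 3.00 × 10^7 cells/mL / (5.00 × 10^3 cells/mL) = 6000
Step-3 factor = 6000 / 3000 = 2
v = 10 mL / 2 = 5.00 mL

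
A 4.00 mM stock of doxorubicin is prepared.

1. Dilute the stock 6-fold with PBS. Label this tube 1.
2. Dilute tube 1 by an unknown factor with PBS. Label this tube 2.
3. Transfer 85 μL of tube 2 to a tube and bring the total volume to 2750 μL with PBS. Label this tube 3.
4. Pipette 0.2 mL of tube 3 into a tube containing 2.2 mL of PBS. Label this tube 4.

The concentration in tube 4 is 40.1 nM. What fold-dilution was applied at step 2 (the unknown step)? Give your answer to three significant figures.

Step 1: 6-fold → factor 6
Step 2: unknown factor x
Step 3: 85 μL brought to 2750 μL → factor 2750/85 = 32.353
Step 4: 0.2 mL + 2.2 mL = 2.4 mL total → factor 2.4/0.2 = 12
Product of known-step factors = 2329.4
Overall factor = 4.00 mM / (40.1 nM) = 99751
x = 99751 / 2329.4 = 42.8

42.8-fold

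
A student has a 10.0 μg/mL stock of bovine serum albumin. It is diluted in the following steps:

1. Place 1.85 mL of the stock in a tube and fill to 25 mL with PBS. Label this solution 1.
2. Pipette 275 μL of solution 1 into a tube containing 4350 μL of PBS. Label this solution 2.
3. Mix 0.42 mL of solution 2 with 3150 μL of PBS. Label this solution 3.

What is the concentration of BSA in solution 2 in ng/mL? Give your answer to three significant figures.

Step 1: 1.85 mL brought to 25 mL → factor 25/1.85 = 13.514
Step 2: 275 μL + 4350 μL = 4625 μL total → factor 4625/275 = 16.818
Dilution factor through solution 2 = 13.514 × 16.818 = 227.27
[solution 2] = 10.0 μg/mL / 227.27 = 0.04400 μg/mL = 44.0 ng/mL

44.0 ng/mL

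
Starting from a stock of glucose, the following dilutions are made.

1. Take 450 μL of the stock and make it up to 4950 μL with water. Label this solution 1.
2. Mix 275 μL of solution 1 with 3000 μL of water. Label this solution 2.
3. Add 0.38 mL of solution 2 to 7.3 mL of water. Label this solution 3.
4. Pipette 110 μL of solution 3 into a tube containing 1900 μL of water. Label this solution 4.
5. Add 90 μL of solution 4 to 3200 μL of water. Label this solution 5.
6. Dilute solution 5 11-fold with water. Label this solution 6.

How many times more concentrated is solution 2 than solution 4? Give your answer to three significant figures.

369

Step 1: 450 μL brought to 4950 μL → factor 4950/450 = 11
Step 2: 275 μL + 3000 μL = 3275 μL total → factor 3275/275 = 11.909
Step 3: 0.38 mL + 7.3 mL = 7.68 mL total → factor 7.68/0.38 = 20.211
Step 4: 110 μL + 1900 μL = 2010 μL total → factor 2010/110 = 18.273
Dilution factor to solution 2 = 131; to solution 4 = 48378
[solution 2]/[solution 4] = (factor to solution 4)/(factor to solution 2) = 48378/131 = 369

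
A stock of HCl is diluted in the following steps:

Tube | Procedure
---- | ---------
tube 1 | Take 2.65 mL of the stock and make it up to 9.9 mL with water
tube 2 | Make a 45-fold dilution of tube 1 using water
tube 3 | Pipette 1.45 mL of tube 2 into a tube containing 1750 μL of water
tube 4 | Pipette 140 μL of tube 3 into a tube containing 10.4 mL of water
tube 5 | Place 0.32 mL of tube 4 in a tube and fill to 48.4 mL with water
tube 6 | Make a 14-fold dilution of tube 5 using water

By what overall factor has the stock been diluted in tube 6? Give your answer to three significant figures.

5.91 × 10^7

Step 1: 2.65 mL brought to 9.9 mL → factor 9.9/2.65 = 3.7358
Step 2: 45-fold → factor 45
Step 3: 1.45 mL + 1750 μL = 3.2 mL total → factor 3.2/1.45 = 2.2069
Step 4: 140 μL + 10.4 mL = 10540 μL total → factor 10540/140 = 75.286
Step 5: 0.32 mL brought to 48.4 mL → factor 48.4/0.32 = 151.25
Step 6: 14-fold → factor 14
Overall dilution factor = 3.7358 × 45 × 2.2069 × 75.286 × 151.25 × 14 = 5.9145 × 10^7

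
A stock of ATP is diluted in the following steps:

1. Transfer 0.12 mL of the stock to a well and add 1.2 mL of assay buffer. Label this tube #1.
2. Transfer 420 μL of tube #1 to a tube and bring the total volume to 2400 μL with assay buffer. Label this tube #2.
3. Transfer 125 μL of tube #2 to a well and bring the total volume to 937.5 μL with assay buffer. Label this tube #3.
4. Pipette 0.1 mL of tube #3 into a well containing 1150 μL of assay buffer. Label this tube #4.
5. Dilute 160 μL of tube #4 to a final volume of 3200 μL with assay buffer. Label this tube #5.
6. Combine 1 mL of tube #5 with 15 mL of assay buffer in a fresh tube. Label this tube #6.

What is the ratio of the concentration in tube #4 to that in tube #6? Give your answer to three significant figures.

320

Step 1: 0.12 mL + 1.2 mL = 1.32 mL total → factor 1.32/0.12 = 11
Step 2: 420 μL brought to 2400 μL → factor 2400/420 = 5.7143
Step 3: 125 μL brought to 937.5 μL → factor 937.5/125 = 7.5
Step 4: 0.1 mL + 1150 μL = 1.25 mL total → factor 1.25/0.1 = 12.5
Step 5: 160 μL brought to 3200 μL → factor 3200/160 = 20
Step 6: 1 mL + 15 mL = 16 mL total → factor 16/1 = 16
Dilution factor to tube #4 = 5892.9; to tube #6 = 1.8857 × 10^6
[tube #4]/[tube #6] = (factor to tube #6)/(factor to tube #4) = 1.8857 × 10^6/5892.9 = 320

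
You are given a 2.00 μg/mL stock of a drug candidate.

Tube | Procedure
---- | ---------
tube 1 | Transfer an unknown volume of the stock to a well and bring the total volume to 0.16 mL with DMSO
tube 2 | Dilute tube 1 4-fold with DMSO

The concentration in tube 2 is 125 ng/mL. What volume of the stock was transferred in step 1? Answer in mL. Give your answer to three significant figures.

0.0400 mL

Step 1: v brought to 0.16 mL → factor = 0.16 mL/v
Step 2: 4-fold → factor 4
Product of known-step factors = 4
Overall factor = 2.00 μg/mL / (125 ng/mL) = 16
Step-1 factor = 16 / 4 = 4
v = 0.16 mL / 4 = 0.0400 mL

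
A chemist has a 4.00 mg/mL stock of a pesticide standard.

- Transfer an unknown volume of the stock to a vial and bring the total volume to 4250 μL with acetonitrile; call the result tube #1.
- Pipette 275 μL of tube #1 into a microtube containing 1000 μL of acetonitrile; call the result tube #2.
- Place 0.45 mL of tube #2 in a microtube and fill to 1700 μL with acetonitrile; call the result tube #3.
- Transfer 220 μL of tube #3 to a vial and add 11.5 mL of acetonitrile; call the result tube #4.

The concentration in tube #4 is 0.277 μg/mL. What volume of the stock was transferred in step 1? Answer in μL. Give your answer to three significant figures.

Step 1: v brought to 4250 μL → factor = 4250 μL/v
Step 2: 275 μL + 1000 μL = 1275 μL total → factor 1275/275 = 4.6364
Step 3: 0.45 mL brought to 1700 μL → factor 1.7/0.45 = 3.7778
Step 4: 220 μL + 11.5 mL = 11720 μL total → factor 11720/220 = 53.273
Product of known-step factors = 933.08
Overall factor = 4.00 mg/mL / (0.277 μg/mL) = 14440
Step-1 factor = 14440 / 933.08 = 15.476
v = 4250 μL / 15.476 = 275 μL

275 μL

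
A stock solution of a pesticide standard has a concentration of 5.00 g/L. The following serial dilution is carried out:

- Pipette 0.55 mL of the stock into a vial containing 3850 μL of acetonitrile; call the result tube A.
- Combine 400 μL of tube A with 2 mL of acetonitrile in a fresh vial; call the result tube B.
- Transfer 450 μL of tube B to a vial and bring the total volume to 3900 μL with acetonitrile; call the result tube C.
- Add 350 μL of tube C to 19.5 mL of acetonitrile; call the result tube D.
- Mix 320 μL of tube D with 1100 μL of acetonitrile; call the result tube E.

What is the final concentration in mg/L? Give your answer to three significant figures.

0.0478 mg/L

Step 1: 0.55 mL + 3850 μL = 4.4 mL total → factor 4.4/0.55 = 8
Step 2: 400 μL + 2 mL = 2400 μL total → factor 2400/400 = 6
Step 3: 450 μL brought to 3900 μL → factor 3900/450 = 8.6667
Step 4: 350 μL + 19.5 mL = 19850 μL total → factor 19850/350 = 56.714
Step 5: 320 μL + 1100 μL = 1420 μL total → factor 1420/320 = 4.4375
Overall dilution factor = 8 × 6 × 8.6667 × 56.714 × 4.4375 = 1.0469 × 10^5
Final = 5.00 g/L / 1.0469 × 10^5 = 4.776 × 10^-5 g/L = 0.0478 mg/L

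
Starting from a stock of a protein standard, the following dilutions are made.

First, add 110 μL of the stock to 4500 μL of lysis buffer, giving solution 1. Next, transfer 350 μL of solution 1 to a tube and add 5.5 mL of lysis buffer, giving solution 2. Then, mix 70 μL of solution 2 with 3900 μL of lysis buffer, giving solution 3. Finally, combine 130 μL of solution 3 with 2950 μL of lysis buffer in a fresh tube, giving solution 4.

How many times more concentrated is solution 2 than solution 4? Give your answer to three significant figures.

Step 1: 110 μL + 4500 μL = 4610 μL total → factor 4610/110 = 41.909
Step 2: 350 μL + 5.5 mL = 5850 μL total → factor 5850/350 = 16.714
Step 3: 70 μL + 3900 μL = 3970 μL total → factor 3970/70 = 56.714
Step 4: 130 μL + 2950 μL = 3080 μL total → factor 3080/130 = 23.692
Dilution factor to solution 2 = 700.48; to solution 4 = 9.4123 × 10^5
[solution 2]/[solution 4] = (factor to solution 4)/(factor to solution 2) = 9.4123 × 10^5/700.48 = 1.34 × 10^3

1.34 × 10^3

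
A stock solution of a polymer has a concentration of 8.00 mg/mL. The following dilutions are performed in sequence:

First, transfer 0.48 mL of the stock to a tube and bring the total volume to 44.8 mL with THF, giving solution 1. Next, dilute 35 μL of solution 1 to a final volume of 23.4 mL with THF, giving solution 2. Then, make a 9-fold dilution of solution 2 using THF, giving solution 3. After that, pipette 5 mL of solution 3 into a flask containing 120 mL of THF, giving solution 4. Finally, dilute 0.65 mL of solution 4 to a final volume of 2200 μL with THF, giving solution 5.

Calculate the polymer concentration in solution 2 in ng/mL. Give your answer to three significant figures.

Step 1: 0.48 mL brought to 44.8 mL → factor 44.8/0.48 = 93.333
Step 2: 35 μL brought to 23.4 mL → factor 23400/35 = 668.57
Dilution factor through solution 2 = 93.333 × 668.57 = 62400
[solution 2] = 8.00 mg/mL / 62400 = 0.0001282 mg/mL = 128 ng/mL

128 ng/mL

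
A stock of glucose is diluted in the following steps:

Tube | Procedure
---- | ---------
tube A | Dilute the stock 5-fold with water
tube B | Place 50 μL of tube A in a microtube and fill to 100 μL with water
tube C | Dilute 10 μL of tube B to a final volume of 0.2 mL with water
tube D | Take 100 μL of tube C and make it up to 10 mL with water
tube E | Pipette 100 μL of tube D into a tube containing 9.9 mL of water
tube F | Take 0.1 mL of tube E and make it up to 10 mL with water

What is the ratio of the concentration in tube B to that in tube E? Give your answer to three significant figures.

Step 1: 5-fold → factor 5
Step 2: 50 μL brought to 100 μL → factor 100/50 = 2
Step 3: 10 μL brought to 0.2 mL → factor 200/10 = 20
Step 4: 100 μL brought to 10 mL → factor 10000/100 = 100
Step 5: 100 μL + 9.9 mL = 10000 μL total → factor 10000/100 = 100
Dilution factor to tube B = 10; to tube E = 2 × 10^6
[tube B]/[tube E] = (factor to tube E)/(factor to tube B) = 2 × 10^6/10 = 2.00 × 10^5

2.00 × 10^5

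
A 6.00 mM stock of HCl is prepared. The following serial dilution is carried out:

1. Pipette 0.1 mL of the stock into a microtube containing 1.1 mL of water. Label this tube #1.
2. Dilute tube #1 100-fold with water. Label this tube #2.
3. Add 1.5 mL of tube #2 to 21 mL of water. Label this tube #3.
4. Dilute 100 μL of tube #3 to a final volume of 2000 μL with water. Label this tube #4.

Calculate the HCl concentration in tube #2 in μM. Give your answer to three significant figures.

Step 1: 0.1 mL + 1.1 mL = 1.2 mL total → factor 1.2/0.1 = 12
Step 2: 100-fold → factor 100
Dilution factor through tube #2 = 12 × 100 = 1200
[tube #2] = 6.00 mM / 1200 = 0.005000 mM = 5.00 μM

5.00 μM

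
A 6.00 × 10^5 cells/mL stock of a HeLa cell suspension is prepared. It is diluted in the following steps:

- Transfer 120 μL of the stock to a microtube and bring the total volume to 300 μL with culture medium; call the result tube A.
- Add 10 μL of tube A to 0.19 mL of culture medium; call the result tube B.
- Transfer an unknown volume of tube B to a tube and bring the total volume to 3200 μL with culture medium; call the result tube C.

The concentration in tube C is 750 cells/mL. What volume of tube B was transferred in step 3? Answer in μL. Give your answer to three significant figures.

Step 1: 120 μL brought to 300 μL → factor 300/120 = 2.5
Step 2: 10 μL + 0.19 mL = 200 μL total → factor 200/10 = 20
Step 3: v brought to 3200 μL → factor = 3200 μL/v
Product of known-step factors = 50
Overall factor = 6.00 × 10^5 cells/mL / (750 cells/mL) = 800
Step-3 factor = 800 / 50 = 16
v = 3200 μL / 16 = 200 μL

200 μL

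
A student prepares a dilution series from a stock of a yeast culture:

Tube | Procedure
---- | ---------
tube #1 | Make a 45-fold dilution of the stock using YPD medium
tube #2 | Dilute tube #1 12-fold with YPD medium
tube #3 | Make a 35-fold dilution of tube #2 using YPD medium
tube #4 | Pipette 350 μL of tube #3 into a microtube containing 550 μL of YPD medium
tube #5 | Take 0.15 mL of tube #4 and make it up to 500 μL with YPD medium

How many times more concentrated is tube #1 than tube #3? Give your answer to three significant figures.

Step 1: 45-fold → factor 45
Step 2: 12-fold → factor 12
Step 3: 35-fold → factor 35
Dilution factor to tube #1 = 45; to tube #3 = 18900
[tube #1]/[tube #3] = (factor to tube #3)/(factor to tube #1) = 18900/45 = 420

420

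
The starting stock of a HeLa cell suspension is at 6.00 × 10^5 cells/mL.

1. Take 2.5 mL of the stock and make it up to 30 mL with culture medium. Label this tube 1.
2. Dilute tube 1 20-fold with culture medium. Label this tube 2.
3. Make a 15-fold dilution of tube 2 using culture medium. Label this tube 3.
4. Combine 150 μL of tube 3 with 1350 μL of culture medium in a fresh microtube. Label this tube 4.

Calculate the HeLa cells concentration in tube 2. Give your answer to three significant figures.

Step 1: 2.5 mL brought to 30 mL → factor 30/2.5 = 12
Step 2: 20-fold → factor 20
Dilution factor through tube 2 = 12 × 20 = 240
[tube 2] = 6.00 × 10^5 cells/mL / 240 = 2.50 × 10^3 cells/mL

2.50 × 10^3 cells/mL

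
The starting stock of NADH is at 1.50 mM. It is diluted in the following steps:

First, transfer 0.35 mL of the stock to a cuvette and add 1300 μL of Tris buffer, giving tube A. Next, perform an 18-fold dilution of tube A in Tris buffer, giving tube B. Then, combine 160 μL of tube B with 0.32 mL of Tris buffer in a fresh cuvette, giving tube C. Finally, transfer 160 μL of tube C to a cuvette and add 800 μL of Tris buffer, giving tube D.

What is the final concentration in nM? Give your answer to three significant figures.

982 nM

Step 1: 0.35 mL + 1300 μL = 1.65 mL total → factor 1.65/0.35 = 4.7143
Step 2: 18-fold → factor 18
Step 3: 160 μL + 0.32 mL = 480 μL total → factor 480/160 = 3
Step 4: 160 μL + 800 μL = 960 μL total → factor 960/160 = 6
Overall dilution factor = 4.7143 × 18 × 3 × 6 = 1527.4
Final = 1.50 mM / 1527.4 = 0.0009820 mM = 982 nM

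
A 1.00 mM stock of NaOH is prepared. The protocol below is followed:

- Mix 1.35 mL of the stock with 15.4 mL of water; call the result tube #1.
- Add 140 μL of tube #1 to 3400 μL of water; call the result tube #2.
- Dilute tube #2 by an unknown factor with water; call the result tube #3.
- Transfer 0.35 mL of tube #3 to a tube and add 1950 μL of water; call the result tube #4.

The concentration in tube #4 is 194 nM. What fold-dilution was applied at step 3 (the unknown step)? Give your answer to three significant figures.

2.50-fold

Step 1: 1.35 mL + 15.4 mL = 16.75 mL total → factor 16.75/1.35 = 12.407
Step 2: 140 μL + 3400 μL = 3540 μL total → factor 3540/140 = 25.286
Step 3: unknown factor x
Step 4: 0.35 mL + 1950 μL = 2.3 mL total → factor 2.3/0.35 = 6.5714
Product of known-step factors = 2061.7
Overall factor = 1.00 mM / (194 nM) = 5154.6
x = 5154.6 / 2061.7 = 2.50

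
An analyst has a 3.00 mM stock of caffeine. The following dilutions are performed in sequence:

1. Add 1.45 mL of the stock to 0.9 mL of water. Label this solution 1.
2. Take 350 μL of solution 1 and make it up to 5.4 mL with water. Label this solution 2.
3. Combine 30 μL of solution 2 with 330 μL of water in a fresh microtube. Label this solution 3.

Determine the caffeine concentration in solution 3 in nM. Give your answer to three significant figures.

Step 1: 1.45 mL + 0.9 mL = 2.35 mL total → factor 2.35/1.45 = 1.6207
Step 2: 350 μL brought to 5.4 mL → factor 5400/350 = 15.429
Step 3: 30 μL + 330 μL = 360 μL total → factor 360/30 = 12
Overall dilution factor = 1.6207 × 15.429 × 12 = 300.06
Final = 3.00 mM / 300.06 = 0.009998 mM = 1.00 × 10^4 nM

1.00 × 10^4 nM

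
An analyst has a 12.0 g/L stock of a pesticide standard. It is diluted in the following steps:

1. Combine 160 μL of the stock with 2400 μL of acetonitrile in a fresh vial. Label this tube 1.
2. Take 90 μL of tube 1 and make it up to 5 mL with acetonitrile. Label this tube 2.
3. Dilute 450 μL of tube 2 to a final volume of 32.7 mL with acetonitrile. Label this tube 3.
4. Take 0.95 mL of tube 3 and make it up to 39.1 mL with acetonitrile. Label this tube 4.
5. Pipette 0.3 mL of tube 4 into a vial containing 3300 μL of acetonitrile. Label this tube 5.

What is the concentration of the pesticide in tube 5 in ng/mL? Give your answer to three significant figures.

Step 1: 160 μL + 2400 μL = 2560 μL total → factor 2560/160 = 16
Step 2: 90 μL brought to 5 mL → factor 5000/90 = 55.556
Step 3: 450 μL brought to 32.7 mL → factor 32700/450 = 72.667
Step 4: 0.95 mL brought to 39.1 mL → factor 39.1/0.95 = 41.158
Step 5: 0.3 mL + 3300 μL = 3.6 mL total → factor 3.6/0.3 = 12
Dilution factor through tube 5 = 16 × 55.556 × 72.667 × 41.158 × 12 = 3.1902 × 10^7
[tube 5] = 12.0 g/L / 3.1902 × 10^7 = 3.762 × 10^-7 g/L = 0.376 ng/mL

0.376 ng/mL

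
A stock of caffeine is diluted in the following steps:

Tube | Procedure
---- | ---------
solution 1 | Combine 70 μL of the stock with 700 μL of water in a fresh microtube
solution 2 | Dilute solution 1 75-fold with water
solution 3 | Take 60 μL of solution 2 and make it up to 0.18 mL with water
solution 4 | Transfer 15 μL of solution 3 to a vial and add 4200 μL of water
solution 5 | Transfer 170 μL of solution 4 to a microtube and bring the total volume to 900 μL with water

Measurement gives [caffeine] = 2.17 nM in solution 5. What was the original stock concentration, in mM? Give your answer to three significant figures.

Step 1: 70 μL + 700 μL = 770 μL total → factor 770/70 = 11
Step 2: 75-fold → factor 75
Step 3: 60 μL brought to 0.18 mL → factor 180/60 = 3
Step 4: 15 μL + 4200 μL = 4215 μL total → factor 4215/15 = 281
Step 5: 170 μL brought to 900 μL → factor 900/170 = 5.2941
Overall dilution factor = 11 × 75 × 3 × 281 × 5.2941 = 3.6819 × 10^6
Stock = 2.17 nM × 3.6819 × 10^6 = 7.990 × 10^6 nM = 7.99 mM

7.99 mM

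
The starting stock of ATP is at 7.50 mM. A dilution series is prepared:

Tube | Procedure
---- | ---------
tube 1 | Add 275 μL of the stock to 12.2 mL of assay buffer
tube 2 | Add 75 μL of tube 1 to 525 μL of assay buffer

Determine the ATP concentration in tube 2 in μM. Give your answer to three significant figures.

Step 1: 275 μL + 12.2 mL = 12475 μL total → factor 12475/275 = 45.364
Step 2: 75 μL + 525 μL = 600 μL total → factor 600/75 = 8
Overall dilution factor = 45.364 × 8 = 362.91
Final = 7.50 mM / 362.91 = 0.02067 mM = 20.7 μM

20.7 μM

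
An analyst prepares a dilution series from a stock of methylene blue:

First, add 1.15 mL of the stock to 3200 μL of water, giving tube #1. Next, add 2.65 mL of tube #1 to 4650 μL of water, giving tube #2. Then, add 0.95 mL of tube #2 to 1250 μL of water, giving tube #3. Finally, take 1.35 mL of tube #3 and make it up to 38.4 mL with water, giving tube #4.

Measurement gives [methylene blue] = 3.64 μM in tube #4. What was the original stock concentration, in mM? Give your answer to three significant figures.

Step 1: 1.15 mL + 3200 μL = 4.35 mL total → factor 4.35/1.15 = 3.7826
Step 2: 2.65 mL + 4650 μL = 7.3 mL total → factor 7.3/2.65 = 2.7547
Step 3: 0.95 mL + 1250 μL = 2.2 mL total → factor 2.2/0.95 = 2.3158
Step 4: 1.35 mL brought to 38.4 mL → factor 38.4/1.35 = 28.444
Overall dilution factor = 3.7826 × 2.7547 × 2.3158 × 28.444 = 686.38
Stock = 3.64 μM × 686.38 = 2498 μM = 2.50 mM

2.50 mM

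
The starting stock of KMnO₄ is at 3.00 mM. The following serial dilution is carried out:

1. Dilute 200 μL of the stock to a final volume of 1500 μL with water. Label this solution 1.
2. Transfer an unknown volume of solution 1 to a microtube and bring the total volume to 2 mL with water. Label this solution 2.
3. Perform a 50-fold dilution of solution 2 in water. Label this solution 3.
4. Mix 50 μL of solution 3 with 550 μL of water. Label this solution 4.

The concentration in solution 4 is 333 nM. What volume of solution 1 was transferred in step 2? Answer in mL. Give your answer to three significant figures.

Step 1: 200 μL brought to 1500 μL → factor 1500/200 = 7.5
Step 2: v brought to 2 mL → factor = 2 mL/v
Step 3: 50-fold → factor 50
Step 4: 50 μL + 550 μL = 600 μL total → factor 600/50 = 12
Product of known-step factors = 4500
Overall factor = 3.00 mM / (333 nM) = 9009
Step-2 factor = 9009 / 4500 = 2.002
v = 2 mL / 2.002 = 0.999 mL

0.999 mL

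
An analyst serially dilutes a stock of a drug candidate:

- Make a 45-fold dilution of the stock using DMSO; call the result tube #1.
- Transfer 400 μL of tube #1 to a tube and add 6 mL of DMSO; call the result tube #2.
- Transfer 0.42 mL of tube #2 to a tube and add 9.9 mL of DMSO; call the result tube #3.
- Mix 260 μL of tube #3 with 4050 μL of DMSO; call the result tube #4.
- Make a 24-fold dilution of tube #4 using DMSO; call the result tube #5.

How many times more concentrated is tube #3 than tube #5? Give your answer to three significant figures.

Step 1: 45-fold → factor 45
Step 2: 400 μL + 6 mL = 6400 μL total → factor 6400/400 = 16
Step 3: 0.42 mL + 9.9 mL = 10.32 mL total → factor 10.32/0.42 = 24.571
Step 4: 260 μL + 4050 μL = 4310 μL total → factor 4310/260 = 16.577
Step 5: 24-fold → factor 24
Dilution factor to tube #3 = 17691; to tube #5 = 7.0385 × 10^6
[tube #3]/[tube #5] = (factor to tube #5)/(factor to tube #3) = 7.0385 × 10^6/17691 = 398

398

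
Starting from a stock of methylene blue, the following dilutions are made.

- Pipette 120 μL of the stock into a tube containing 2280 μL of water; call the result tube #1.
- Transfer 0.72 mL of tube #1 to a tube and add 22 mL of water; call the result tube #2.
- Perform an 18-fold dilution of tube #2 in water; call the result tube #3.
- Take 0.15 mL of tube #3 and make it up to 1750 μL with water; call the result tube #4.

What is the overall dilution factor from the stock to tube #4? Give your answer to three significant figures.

1.33 × 10^5

Step 1: 120 μL + 2280 μL = 2400 μL total → factor 2400/120 = 20
Step 2: 0.72 mL + 22 mL = 22.72 mL total → factor 22.72/0.72 = 31.556
Step 3: 18-fold → factor 18
Step 4: 0.15 mL brought to 1750 μL → factor 1.75/0.15 = 11.667
Overall dilution factor = 20 × 31.556 × 18 × 11.667 = 1.3253 × 10^5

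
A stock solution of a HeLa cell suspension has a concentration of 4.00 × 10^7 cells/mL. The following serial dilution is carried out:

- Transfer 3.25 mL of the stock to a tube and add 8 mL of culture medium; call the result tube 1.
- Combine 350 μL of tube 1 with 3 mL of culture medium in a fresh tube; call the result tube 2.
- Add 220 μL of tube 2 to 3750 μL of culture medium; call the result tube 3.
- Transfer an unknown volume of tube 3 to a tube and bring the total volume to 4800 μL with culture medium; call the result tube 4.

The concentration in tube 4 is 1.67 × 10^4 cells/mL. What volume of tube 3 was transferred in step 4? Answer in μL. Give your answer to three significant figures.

Step 1: 3.25 mL + 8 mL = 11.25 mL total → factor 11.25/3.25 = 3.4615
Step 2: 350 μL + 3 mL = 3350 μL total → factor 3350/350 = 9.5714
Step 3: 220 μL + 3750 μL = 3970 μL total → factor 3970/220 = 18.045
Step 4: v brought to 4800 μL → factor = 4800 μL/v
Product of known-step factors = 597.88
Overall factor = 4.00 × 10^7 cells/mL / (1.67 × 10^4 cells/mL) = 2395.2
Step-4 factor = 2395.2 / 597.88 = 4.0062
v = 4800 μL / 4.0062 = 1.20 × 10^3 μL

1.20 × 10^3 μL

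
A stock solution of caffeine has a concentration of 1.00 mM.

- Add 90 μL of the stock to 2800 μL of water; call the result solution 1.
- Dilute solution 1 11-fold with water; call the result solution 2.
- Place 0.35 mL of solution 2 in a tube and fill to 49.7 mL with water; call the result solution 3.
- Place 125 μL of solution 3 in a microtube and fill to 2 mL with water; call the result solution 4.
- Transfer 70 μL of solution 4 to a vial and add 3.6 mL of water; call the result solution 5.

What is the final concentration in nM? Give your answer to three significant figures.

0.0238 nM

Step 1: 90 μL + 2800 μL = 2890 μL total → factor 2890/90 = 32.111
Step 2: 11-fold → factor 11
Step 3: 0.35 mL brought to 49.7 mL → factor 49.7/0.35 = 142
Step 4: 125 μL brought to 2 mL → factor 2000/125 = 16
Step 5: 70 μL + 3.6 mL = 3670 μL total → factor 3670/70 = 52.429
Overall dilution factor = 32.111 × 11 × 142 × 16 × 52.429 = 4.2075 × 10^7
Final = 1.00 mM / 4.2075 × 10^7 = 2.377 × 10^-8 mM = 0.0238 nM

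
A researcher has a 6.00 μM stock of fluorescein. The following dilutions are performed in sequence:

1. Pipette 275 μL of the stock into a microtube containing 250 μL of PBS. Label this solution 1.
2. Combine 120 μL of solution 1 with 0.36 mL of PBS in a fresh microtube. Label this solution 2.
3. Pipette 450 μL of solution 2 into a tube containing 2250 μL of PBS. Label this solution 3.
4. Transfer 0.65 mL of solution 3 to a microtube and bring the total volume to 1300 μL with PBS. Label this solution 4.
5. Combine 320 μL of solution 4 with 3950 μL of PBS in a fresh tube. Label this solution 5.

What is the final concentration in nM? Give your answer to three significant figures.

4.91 nM

Step 1: 275 μL + 250 μL = 525 μL total → factor 525/275 = 1.9091
Step 2: 120 μL + 0.36 mL = 480 μL total → factor 480/120 = 4
Step 3: 450 μL + 2250 μL = 2700 μL total → factor 2700/450 = 6
Step 4: 0.65 mL brought to 1300 μL → factor 1.3/0.65 = 2
Step 5: 320 μL + 3950 μL = 4270 μL total → factor 4270/320 = 13.344
Overall dilution factor = 1.9091 × 4 × 6 × 2 × 13.344 = 1222.8
Final = 6.00 μM / 1222.8 = 0.004907 μM = 4.91 nM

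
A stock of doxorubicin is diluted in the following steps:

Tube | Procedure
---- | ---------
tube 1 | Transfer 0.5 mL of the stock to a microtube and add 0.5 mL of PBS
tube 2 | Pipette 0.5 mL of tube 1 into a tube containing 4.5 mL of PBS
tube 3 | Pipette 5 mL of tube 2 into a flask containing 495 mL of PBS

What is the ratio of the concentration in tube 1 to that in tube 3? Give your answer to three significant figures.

Step 1: 0.5 mL + 0.5 mL = 1 mL total → factor 1/0.5 = 2
Step 2: 0.5 mL + 4.5 mL = 5 mL total → factor 5/0.5 = 10
Step 3: 5 mL + 495 mL = 500 mL total → factor 500/5 = 100
Dilution factor to tube 1 = 2; to tube 3 = 2000
[tube 1]/[tube 3] = (factor to tube 3)/(factor to tube 1) = 2000/2 = 1.00 × 10^3

1.00 × 10^3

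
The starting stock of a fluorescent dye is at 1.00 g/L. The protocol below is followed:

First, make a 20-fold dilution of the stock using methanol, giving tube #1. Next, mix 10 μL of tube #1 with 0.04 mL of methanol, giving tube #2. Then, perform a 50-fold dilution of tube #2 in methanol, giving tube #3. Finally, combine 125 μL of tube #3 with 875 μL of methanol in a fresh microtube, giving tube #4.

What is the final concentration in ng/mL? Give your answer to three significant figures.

25.0 ng/mL

Step 1: 20-fold → factor 20
Step 2: 10 μL + 0.04 mL = 50 μL total → factor 50/10 = 5
Step 3: 50-fold → factor 50
Step 4: 125 μL + 875 μL = 1000 μL total → factor 1000/125 = 8
Overall dilution factor = 20 × 5 × 50 × 8 = 40000
Final = 1.00 g/L / 40000 = 2.500 × 10^-5 g/L = 25.0 ng/mL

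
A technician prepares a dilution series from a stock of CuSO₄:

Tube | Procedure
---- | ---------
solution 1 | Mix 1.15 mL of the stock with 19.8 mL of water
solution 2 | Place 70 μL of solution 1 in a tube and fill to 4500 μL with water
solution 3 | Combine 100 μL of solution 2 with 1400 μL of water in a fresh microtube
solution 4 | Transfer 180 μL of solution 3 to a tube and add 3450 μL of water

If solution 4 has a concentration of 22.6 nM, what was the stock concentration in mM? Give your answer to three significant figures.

8.01 mM

Step 1: 1.15 mL + 19.8 mL = 20.95 mL total → factor 20.95/1.15 = 18.217
Step 2: 70 μL brought to 4500 μL → factor 4500/70 = 64.286
Step 3: 100 μL + 1400 μL = 1500 μL total → factor 1500/100 = 15
Step 4: 180 μL + 3450 μL = 3630 μL total → factor 3630/180 = 20.167
Overall dilution factor = 18.217 × 64.286 × 15 × 20.167 = 3.5426 × 10^5
Stock = 22.6 nM × 3.5426 × 10^5 = 8.006 × 10^6 nM = 8.01 mM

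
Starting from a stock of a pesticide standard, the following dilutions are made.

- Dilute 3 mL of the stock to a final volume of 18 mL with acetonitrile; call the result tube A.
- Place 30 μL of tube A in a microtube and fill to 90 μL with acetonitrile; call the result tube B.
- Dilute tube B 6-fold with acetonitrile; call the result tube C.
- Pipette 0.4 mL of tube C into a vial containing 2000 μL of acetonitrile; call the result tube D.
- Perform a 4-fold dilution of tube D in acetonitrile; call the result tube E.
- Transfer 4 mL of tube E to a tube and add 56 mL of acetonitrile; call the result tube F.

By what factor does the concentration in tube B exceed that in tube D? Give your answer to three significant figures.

36.0

Step 1: 3 mL brought to 18 mL → factor 18/3 = 6
Step 2: 30 μL brought to 90 μL → factor 90/30 = 3
Step 3: 6-fold → factor 6
Step 4: 0.4 mL + 2000 μL = 2.4 mL total → factor 2.4/0.4 = 6
Dilution factor to tube B = 18; to tube D = 648
[tube B]/[tube D] = (factor to tube D)/(factor to tube B) = 648/18 = 36.0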